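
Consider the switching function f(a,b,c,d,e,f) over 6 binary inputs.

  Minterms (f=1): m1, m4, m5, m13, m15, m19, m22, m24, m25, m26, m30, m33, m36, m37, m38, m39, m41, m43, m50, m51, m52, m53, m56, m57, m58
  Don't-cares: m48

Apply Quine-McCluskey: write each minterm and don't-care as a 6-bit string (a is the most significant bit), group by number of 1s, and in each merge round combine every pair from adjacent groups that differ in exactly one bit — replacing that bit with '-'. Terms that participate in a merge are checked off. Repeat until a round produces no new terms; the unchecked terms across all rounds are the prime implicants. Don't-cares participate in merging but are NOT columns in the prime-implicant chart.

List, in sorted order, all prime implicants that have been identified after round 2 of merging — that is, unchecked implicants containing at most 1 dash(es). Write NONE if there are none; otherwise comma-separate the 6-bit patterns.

[col 0] 000001*, 000100*, 000101*, 001101*, 001111*, 010011*, 010110*, 011000*, 011001*, 011010*, 011110*, 100001*, 100100*, 100101*, 100110*, 100111*, 101001*, 101011*, 110000*, 110010*, 110011*, 110100*, 110101*, 111000*, 111001*, 111010*
[col 1] -00001*, -00100*, -00101*, -10011, -11000*, -11001*, -11010*, 00-101, 000-01*, 00010-*, 0011-1, 01-110, 011-10, 0110-0*, 01100-*, 1-0100*, 1-0101*, 1-1001, 10-001, 100-01*, 1001-0*, 1001-1*, 10010-*, 10011-*, 1010-1, 11-000*, 11-010*, 110-00, 1100-0*, 11001-, 11010-*, 1110-0*, 11100-*
[col 2] -00-01, -0010-, -110-0, -1100-, 1-010-, 1001--, 11-0-0
Prime implicants: -00-01, -0010-, -10011, -110-0, -1100-, 00-101, 0011-1, 01-110, 011-10, 1-010-, 1-1001, 10-001, 1001--, 1010-1, 11-0-0, 110-00, 11001-

-10011, 00-101, 0011-1, 01-110, 011-10, 1-1001, 10-001, 1010-1, 110-00, 11001-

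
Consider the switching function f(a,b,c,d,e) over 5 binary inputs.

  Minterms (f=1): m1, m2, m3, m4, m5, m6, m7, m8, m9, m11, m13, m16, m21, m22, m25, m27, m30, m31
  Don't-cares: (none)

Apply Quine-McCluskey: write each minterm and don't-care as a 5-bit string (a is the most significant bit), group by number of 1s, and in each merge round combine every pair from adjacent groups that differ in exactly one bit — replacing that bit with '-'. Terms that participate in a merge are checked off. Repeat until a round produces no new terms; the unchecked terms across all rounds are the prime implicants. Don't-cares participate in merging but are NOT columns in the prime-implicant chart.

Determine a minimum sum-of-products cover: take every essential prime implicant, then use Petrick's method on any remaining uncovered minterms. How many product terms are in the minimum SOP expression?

size-2^0 implicants → 00001(✓)  00010(✓)  00011(✓)  00100(✓)  00101(✓)  00110(✓)  00111(✓)  01000(✓)  01001(✓)  01011(✓)  01101(✓)  10000  10101(✓)  10110(✓)  11001(✓)  11011(✓)  11110(✓)  11111(✓)
size-2^1 implicants → -0101  -0110  -1001(✓)  -1011(✓)  0-001(✓)  0-011(✓)  0-101(✓)  00-01(✓)  00-10(✓)  00-11(✓)  000-1(✓)  0001-(✓)  001-0(✓)  001-1(✓)  0010-(✓)  0011-(✓)  01-01(✓)  010-1(✓)  0100-  1-110  11-11  110-1(✓)  1111-
size-2^2 implicants → -10-1  0--01  0-0-1  00--1  00-1-  001--
Unchecked terms (primes): -0101, -0110, -10-1, 0--01, 0-0-1, 00--1, 00-1-, 001--, 0100-, 1-110, 10000, 11-11, 1111-
Minterm coverage:
  m1 ⊆ 0--01,0-0-1,00--1
  m2 ⊆ 00-1- [E]
  m3 ⊆ 0-0-1,00--1,00-1-
  m4 ⊆ 001-- [E]
  m5 ⊆ -0101,0--01,00--1,001--
  m6 ⊆ -0110,00-1-,001--
  m7 ⊆ 00--1,00-1-,001--
  m8 ⊆ 0100- [E]
  m9 ⊆ -10-1,0--01,0-0-1,0100-
  m11 ⊆ -10-1,0-0-1
  m13 ⊆ 0--01 [E]
  m16 ⊆ 10000 [E]
  m21 ⊆ -0101 [E]
  m22 ⊆ -0110,1-110
  m25 ⊆ -10-1 [E]
  m27 ⊆ -10-1,11-11
  m30 ⊆ 1-110,1111-
  m31 ⊆ 11-11,1111-
E = {-0101, -10-1, 0--01, 00-1-, 001--, 0100-, 10000}
Petrick residual → -0110, 1111-
Cover = b'cd'e + b'cde' + bc'e + a'd'e + a'b'd + a'b'c + a'bc'd' + ab'c'd'e' + abcd  |cover|=9

9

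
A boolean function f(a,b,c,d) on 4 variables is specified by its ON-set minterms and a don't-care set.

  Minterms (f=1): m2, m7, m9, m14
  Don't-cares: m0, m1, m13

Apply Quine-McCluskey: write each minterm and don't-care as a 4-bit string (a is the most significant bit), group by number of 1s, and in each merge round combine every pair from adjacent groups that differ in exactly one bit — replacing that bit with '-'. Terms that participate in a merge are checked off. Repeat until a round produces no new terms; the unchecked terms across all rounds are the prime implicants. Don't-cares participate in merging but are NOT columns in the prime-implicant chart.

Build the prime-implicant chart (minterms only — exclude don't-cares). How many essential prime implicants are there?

size-2^0 implicants → 0000(✓)  0001(✓)  0010(✓)  0111  1001(✓)  1101(✓)  1110
size-2^1 implicants → -001  00-0  000-  1-01
Unchecked terms (primes): -001, 00-0, 000-, 0111, 1-01, 1110
Minterm coverage:
  m2 ⊆ 00-0 [E]
  m7 ⊆ 0111 [E]
  m9 ⊆ -001,1-01
  m14 ⊆ 1110 [E]
E = {00-0, 0111, 1110}

3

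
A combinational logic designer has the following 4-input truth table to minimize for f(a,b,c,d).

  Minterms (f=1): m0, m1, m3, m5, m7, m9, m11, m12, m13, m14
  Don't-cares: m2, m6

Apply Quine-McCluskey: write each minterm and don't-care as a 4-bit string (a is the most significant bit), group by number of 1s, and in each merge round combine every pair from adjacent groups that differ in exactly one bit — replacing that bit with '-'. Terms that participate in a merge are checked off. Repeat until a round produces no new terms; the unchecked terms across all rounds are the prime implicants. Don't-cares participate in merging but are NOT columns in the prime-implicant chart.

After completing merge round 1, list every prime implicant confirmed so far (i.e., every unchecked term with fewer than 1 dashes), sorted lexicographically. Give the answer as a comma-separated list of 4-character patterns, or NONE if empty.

Round 0: 0000✓ 0001✓ 0010✓ 0011✓ 0101✓ 0110✓ 0111✓ 1001✓ 1011✓ 1100✓ 1101✓ 1110✓
Round 1: -001✓ -011✓ -101✓ -110 0-01✓ 0-10✓ 0-11✓ 00-0✓ 00-1✓ 000-✓ 001-✓ 01-1✓ 011-✓ 1-01✓ 10-1✓ 11-0 110-
Round 2: --01 -0-1 0--1 0-1- 00--
PIs = {--01, -0-1, -110, 0--1, 0-1-, 00--, 11-0, 110-}

NONE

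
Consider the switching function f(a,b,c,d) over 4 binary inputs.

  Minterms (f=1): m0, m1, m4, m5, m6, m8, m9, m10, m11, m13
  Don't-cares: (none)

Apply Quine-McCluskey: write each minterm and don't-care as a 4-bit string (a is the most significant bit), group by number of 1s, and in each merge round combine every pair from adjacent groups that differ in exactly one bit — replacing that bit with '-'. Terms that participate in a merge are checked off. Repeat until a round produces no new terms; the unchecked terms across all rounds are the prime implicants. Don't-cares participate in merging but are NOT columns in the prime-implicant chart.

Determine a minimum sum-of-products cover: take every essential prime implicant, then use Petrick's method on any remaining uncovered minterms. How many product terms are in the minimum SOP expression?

Round 0: 0000✓ 0001✓ 0100✓ 0101✓ 0110✓ 1000✓ 1001✓ 1010✓ 1011✓ 1101✓
Round 1: -000✓ -001✓ -101✓ 0-00✓ 0-01✓ 000-✓ 01-0 010-✓ 1-01✓ 10-0✓ 10-1✓ 100-✓ 101-✓
Round 2: --01 -00- 0-0- 10--
PIs = {--01, -00-, 0-0-, 01-0, 10--}
Coverage chart:
  m0: -00-,0-0-
  m1: --01,-00-,0-0-
  m4: 0-0-,01-0
  m5: --01,0-0-
  m6: 01-0 ←essential
  m8: -00-,10--
  m9: --01,-00-,10--
  m10: 10-- ←essential
  m11: 10-- ←essential
  m13: --01 ←essential
Essential: --01, 01-0, 10--
Petrick residual → -00-
Min cover (4 terms): c'd + b'c' + a'bd' + ab'

4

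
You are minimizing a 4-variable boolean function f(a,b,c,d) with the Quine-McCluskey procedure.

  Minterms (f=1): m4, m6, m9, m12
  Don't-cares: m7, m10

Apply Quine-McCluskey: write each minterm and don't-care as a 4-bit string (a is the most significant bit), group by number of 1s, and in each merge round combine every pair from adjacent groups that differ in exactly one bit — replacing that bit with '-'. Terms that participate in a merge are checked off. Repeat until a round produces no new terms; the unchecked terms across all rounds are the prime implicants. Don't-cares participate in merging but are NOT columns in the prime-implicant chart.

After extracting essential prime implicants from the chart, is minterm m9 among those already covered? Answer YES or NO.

YES

size-2^0 implicants → 0100(✓)  0110(✓)  0111(✓)  1001  1010  1100(✓)
size-2^1 implicants → -100  01-0  011-
Unchecked terms (primes): -100, 01-0, 011-, 1001, 1010
Minterm coverage:
  m4 ⊆ -100,01-0
  m6 ⊆ 01-0,011-
  m9 ⊆ 1001 [E]
  m12 ⊆ -100 [E]
E = {-100, 1001}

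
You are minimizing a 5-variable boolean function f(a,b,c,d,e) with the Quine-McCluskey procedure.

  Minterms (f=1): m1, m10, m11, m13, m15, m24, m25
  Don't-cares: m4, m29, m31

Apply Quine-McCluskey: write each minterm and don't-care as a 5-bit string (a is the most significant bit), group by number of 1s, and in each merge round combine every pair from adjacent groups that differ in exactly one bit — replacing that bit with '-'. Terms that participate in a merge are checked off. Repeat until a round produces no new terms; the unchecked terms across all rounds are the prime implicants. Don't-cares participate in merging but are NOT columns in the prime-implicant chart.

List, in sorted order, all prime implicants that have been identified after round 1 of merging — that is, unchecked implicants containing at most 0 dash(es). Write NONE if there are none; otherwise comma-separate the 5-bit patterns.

[col 0] 00001, 00100, 01010*, 01011*, 01101*, 01111*, 11000*, 11001*, 11101*, 11111*
[col 1] -1101*, -1111*, 01-11, 0101-, 011-1*, 11-01, 1100-, 111-1*
[col 2] -11-1
Prime implicants: -11-1, 00001, 00100, 01-11, 0101-, 11-01, 1100-

00001, 00100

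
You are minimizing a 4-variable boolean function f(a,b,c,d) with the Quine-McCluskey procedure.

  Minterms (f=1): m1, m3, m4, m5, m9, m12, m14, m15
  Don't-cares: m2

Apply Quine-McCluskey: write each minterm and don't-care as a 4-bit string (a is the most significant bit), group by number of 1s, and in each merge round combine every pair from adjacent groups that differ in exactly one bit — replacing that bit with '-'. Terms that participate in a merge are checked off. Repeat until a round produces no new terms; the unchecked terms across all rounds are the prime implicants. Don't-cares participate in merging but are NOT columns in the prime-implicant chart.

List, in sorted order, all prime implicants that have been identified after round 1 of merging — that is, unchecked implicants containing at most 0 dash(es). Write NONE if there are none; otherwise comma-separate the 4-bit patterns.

size-2^0 implicants → 0001(✓)  0010(✓)  0011(✓)  0100(✓)  0101(✓)  1001(✓)  1100(✓)  1110(✓)  1111(✓)
size-2^1 implicants → -001  -100  0-01  00-1  001-  010-  11-0  111-
Unchecked terms (primes): -001, -100, 0-01, 00-1, 001-, 010-, 11-0, 111-

NONE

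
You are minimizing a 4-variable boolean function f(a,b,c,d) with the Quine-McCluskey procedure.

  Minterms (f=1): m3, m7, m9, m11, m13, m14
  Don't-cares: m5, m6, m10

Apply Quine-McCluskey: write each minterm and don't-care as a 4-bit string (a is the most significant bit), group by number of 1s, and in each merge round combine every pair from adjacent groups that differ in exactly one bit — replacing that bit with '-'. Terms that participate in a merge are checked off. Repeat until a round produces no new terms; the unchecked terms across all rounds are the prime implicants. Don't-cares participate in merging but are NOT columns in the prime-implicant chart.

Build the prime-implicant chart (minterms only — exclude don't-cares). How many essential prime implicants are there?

[col 0] 0011*, 0101*, 0110*, 0111*, 1001*, 1010*, 1011*, 1101*, 1110*
[col 1] -011, -101, -110, 0-11, 01-1, 011-, 1-01, 1-10, 10-1, 101-
Prime implicants: -011, -101, -110, 0-11, 01-1, 011-, 1-01, 1-10, 10-1, 101-
PI chart (minterm → PIs covering it):
  3 | -011,0-11
  7 | 0-11,01-1,011-
  9 | 1-01,10-1
  11 | -011,10-1,101-
  13 | -101,1-01
  14 | -110,1-10
(no essential prime implicants)

0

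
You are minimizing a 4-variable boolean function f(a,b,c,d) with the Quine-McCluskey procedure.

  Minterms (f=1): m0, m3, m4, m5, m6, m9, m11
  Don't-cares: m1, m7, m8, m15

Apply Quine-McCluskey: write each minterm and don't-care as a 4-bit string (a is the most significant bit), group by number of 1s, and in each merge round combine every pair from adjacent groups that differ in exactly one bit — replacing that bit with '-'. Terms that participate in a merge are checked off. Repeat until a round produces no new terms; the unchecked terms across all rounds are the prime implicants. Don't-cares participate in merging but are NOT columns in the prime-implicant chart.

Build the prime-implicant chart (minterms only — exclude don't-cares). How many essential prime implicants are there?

[col 0] 0000*, 0001*, 0011*, 0100*, 0101*, 0110*, 0111*, 1000*, 1001*, 1011*, 1111*
[col 1] -000*, -001*, -011*, -111*, 0-00*, 0-01*, 0-11*, 00-1*, 000-*, 01-0*, 01-1*, 010-*, 011-*, 1-11*, 10-1*, 100-*
[col 2] --11, -0-1, -00-, 0--1, 0-0-, 01--
Prime implicants: --11, -0-1, -00-, 0--1, 0-0-, 01--
PI chart (minterm → PIs covering it):
  0 | -00-,0-0-
  3 | --11,-0-1,0--1
  4 | 0-0-,01--
  5 | 0--1,0-0-,01--
  6 | 01--  (sole → essential)
  9 | -0-1,-00-
  11 | --11,-0-1
Essential prime implicants: 01--

1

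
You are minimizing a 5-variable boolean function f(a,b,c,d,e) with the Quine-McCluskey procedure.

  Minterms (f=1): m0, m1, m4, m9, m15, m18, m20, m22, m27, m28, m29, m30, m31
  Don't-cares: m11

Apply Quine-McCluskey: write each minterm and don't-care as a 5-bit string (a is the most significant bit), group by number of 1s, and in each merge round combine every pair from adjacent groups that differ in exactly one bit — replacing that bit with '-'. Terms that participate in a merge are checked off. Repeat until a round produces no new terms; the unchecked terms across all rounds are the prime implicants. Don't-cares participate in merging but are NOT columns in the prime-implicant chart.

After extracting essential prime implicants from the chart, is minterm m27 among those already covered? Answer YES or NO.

YES

Round 0: 00000✓ 00001✓ 00100✓ 01001✓ 01011✓ 01111✓ 10010✓ 10100✓ 10110✓ 11011✓ 11100✓ 11101✓ 11110✓ 11111✓
Round 1: -0100 -1011✓ -1111✓ 0-001 00-00 0000- 01-11✓ 010-1 1-100✓ 1-110✓ 10-10 101-0✓ 11-11✓ 111-0✓ 111-1✓ 1110-✓ 1111-✓
Round 2: -1-11 1-1-0 111--
PIs = {-0100, -1-11, 0-001, 00-00, 0000-, 010-1, 1-1-0, 10-10, 111--}
Coverage chart:
  m0: 00-00,0000-
  m1: 0-001,0000-
  m4: -0100,00-00
  m9: 0-001,010-1
  m15: -1-11 ←essential
  m18: 10-10 ←essential
  m20: -0100,1-1-0
  m22: 1-1-0,10-10
  m27: -1-11 ←essential
  m28: 1-1-0,111--
  m29: 111-- ←essential
  m30: 1-1-0,111--
  m31: -1-11,111--
Essential: -1-11, 10-10, 111--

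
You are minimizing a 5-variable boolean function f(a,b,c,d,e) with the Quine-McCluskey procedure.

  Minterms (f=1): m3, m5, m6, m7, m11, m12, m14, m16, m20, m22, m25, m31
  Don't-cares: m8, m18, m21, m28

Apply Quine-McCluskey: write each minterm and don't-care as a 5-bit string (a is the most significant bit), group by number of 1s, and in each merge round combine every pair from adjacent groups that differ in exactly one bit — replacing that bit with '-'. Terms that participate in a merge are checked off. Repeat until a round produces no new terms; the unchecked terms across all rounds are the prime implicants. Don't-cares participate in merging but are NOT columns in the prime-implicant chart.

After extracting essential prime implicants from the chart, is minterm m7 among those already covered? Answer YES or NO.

NO

Round 0: 00011✓ 00101✓ 00110✓ 00111✓ 01000✓ 01011✓ 01100✓ 01110✓ 10000✓ 10010✓ 10100✓ 10101✓ 10110✓ 11001 11100✓ 11111
Round 1: -0101 -0110 -1100 0-011 0-110 00-11 001-1 0011- 01-00 011-0 1-100 10-00✓ 10-10✓ 100-0✓ 101-0✓ 1010-
Round 2: 10--0
PIs = {-0101, -0110, -1100, 0-011, 0-110, 00-11, 001-1, 0011-, 01-00, 011-0, 1-100, 10--0, 1010-, 11001, 11111}
Coverage chart:
  m3: 0-011,00-11
  m5: -0101,001-1
  m6: -0110,0-110,0011-
  m7: 00-11,001-1,0011-
  m11: 0-011 ←essential
  m12: -1100,01-00,011-0
  m14: 0-110,011-0
  m16: 10--0 ←essential
  m20: 1-100,10--0,1010-
  m22: -0110,10--0
  m25: 11001 ←essential
  m31: 11111 ←essential
Essential: 0-011, 10--0, 11001, 11111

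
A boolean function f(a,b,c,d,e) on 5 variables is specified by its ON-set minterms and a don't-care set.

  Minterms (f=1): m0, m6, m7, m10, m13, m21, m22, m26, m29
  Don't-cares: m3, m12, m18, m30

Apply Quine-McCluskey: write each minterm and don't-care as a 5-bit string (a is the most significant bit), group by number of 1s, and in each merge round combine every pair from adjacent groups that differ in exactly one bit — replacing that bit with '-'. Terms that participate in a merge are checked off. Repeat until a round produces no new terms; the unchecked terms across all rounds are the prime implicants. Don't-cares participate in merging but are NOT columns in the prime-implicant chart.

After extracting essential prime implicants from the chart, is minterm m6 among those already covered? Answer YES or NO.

NO

Round 0: 00000 00011✓ 00110✓ 00111✓ 01010✓ 01100✓ 01101✓ 10010✓ 10101✓ 10110✓ 11010✓ 11101✓ 11110✓
Round 1: -0110 -1010 -1101 00-11 0011- 0110- 1-010✓ 1-101 1-110✓ 10-10✓ 11-10✓
Round 2: 1--10
PIs = {-0110, -1010, -1101, 00-11, 00000, 0011-, 0110-, 1--10, 1-101}
Coverage chart:
  m0: 00000 ←essential
  m6: -0110,0011-
  m7: 00-11,0011-
  m10: -1010 ←essential
  m13: -1101,0110-
  m21: 1-101 ←essential
  m22: -0110,1--10
  m26: -1010,1--10
  m29: -1101,1-101
Essential: -1010, 00000, 1-101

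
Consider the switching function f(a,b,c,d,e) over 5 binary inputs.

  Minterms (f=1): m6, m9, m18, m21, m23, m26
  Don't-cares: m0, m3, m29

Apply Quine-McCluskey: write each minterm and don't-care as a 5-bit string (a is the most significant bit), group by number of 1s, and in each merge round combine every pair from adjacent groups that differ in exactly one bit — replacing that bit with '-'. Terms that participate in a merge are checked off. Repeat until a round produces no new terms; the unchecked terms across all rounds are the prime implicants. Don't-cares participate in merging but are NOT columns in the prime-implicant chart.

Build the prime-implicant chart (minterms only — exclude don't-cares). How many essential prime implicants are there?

[col 0] 00000, 00011, 00110, 01001, 10010*, 10101*, 10111*, 11010*, 11101*
[col 1] 1-010, 1-101, 101-1
Prime implicants: 00000, 00011, 00110, 01001, 1-010, 1-101, 101-1
PI chart (minterm → PIs covering it):
  6 | 00110  (sole → essential)
  9 | 01001  (sole → essential)
  18 | 1-010  (sole → essential)
  21 | 1-101,101-1
  23 | 101-1  (sole → essential)
  26 | 1-010  (sole → essential)
Essential prime implicants: 00110, 01001, 1-010, 101-1

4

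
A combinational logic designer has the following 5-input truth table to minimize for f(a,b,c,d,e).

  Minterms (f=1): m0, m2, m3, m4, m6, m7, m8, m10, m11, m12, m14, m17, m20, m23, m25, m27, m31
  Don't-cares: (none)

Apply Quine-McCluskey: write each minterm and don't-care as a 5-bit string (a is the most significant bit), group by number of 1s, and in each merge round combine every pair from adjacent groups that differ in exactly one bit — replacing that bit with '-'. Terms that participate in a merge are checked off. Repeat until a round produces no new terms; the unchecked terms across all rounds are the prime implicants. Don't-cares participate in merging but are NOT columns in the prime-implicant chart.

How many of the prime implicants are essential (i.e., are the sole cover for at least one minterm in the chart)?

3

Round 0: 00000✓ 00010✓ 00011✓ 00100✓ 00110✓ 00111✓ 01000✓ 01010✓ 01011✓ 01100✓ 01110✓ 10001✓ 10100✓ 10111✓ 11001✓ 11011✓ 11111✓
Round 1: -0100 -0111 -1011 0-000✓ 0-010✓ 0-011✓ 0-100✓ 0-110✓ 00-00✓ 00-10✓ 00-11✓ 000-0✓ 0001-✓ 001-0✓ 0011-✓ 01-00✓ 01-10✓ 010-0✓ 0101-✓ 011-0✓ 1-001 1-111 11-11 110-1
Round 2: 0--00✓ 0--10✓ 0-0-0✓ 0-01- 0-1-0✓ 00--0✓ 00-1- 01--0✓
Round 3: 0---0
PIs = {-0100, -0111, -1011, 0---0, 0-01-, 00-1-, 1-001, 1-111, 11-11, 110-1}
Coverage chart:
  m0: 0---0 ←essential
  m2: 0---0,0-01-,00-1-
  m3: 0-01-,00-1-
  m4: -0100,0---0
  m6: 0---0,00-1-
  m7: -0111,00-1-
  m8: 0---0 ←essential
  m10: 0---0,0-01-
  m11: -1011,0-01-
  m12: 0---0 ←essential
  m14: 0---0 ←essential
  m17: 1-001 ←essential
  m20: -0100 ←essential
  m23: -0111,1-111
  m25: 1-001,110-1
  m27: -1011,11-11,110-1
  m31: 1-111,11-11
Essential: -0100, 0---0, 1-001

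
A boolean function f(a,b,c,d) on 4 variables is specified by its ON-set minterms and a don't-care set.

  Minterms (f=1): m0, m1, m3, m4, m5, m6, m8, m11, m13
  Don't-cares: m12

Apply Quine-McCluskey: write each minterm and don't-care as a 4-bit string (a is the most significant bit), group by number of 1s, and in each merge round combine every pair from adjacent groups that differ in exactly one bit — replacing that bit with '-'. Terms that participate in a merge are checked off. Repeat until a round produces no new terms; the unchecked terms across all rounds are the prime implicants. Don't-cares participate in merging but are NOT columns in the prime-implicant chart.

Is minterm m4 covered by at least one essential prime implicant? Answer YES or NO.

[col 0] 0000*, 0001*, 0011*, 0100*, 0101*, 0110*, 1000*, 1011*, 1100*, 1101*
[col 1] -000*, -011, -100*, -101*, 0-00*, 0-01*, 00-1, 000-*, 01-0, 010-*, 1-00*, 110-*
[col 2] --00, -10-, 0-0-
Prime implicants: --00, -011, -10-, 0-0-, 00-1, 01-0
PI chart (minterm → PIs covering it):
  0 | --00,0-0-
  1 | 0-0-,00-1
  3 | -011,00-1
  4 | --00,-10-,0-0-,01-0
  5 | -10-,0-0-
  6 | 01-0  (sole → essential)
  8 | --00  (sole → essential)
  11 | -011  (sole → essential)
  13 | -10-  (sole → essential)
Essential prime implicants: --00, -011, -10-, 01-0

YES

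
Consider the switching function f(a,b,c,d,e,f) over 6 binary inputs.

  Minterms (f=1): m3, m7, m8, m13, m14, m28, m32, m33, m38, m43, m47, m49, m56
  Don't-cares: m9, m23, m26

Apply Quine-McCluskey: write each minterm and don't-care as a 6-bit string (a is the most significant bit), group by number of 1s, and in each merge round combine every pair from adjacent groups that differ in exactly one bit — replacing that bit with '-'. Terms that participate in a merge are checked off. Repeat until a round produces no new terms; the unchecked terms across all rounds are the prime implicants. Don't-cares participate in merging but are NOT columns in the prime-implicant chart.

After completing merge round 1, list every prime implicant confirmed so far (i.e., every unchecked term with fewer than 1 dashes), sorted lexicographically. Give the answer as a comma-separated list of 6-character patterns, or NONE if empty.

size-2^0 implicants → 000011(✓)  000111(✓)  001000(✓)  001001(✓)  001101(✓)  001110  010111(✓)  011010  011100  100000(✓)  100001(✓)  100110  101011(✓)  101111(✓)  110001(✓)  111000
size-2^1 implicants → 0-0111  000-11  001-01  00100-  1-0001  10000-  101-11
Unchecked terms (primes): 0-0111, 000-11, 001-01, 00100-, 001110, 011010, 011100, 1-0001, 10000-, 100110, 101-11, 111000

001110, 011010, 011100, 100110, 111000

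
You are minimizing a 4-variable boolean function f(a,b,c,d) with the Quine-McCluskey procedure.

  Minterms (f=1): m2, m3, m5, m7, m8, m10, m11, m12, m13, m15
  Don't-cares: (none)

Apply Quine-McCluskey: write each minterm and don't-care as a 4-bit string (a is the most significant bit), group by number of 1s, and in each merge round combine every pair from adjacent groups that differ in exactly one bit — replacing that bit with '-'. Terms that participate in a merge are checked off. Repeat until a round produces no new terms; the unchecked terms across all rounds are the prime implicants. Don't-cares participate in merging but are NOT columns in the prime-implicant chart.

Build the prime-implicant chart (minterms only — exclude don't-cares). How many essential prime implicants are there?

2

[col 0] 0010*, 0011*, 0101*, 0111*, 1000*, 1010*, 1011*, 1100*, 1101*, 1111*
[col 1] -010*, -011*, -101*, -111*, 0-11*, 001-*, 01-1*, 1-00, 1-11*, 10-0, 101-*, 11-1*, 110-
[col 2] --11, -01-, -1-1
Prime implicants: --11, -01-, -1-1, 1-00, 10-0, 110-
PI chart (minterm → PIs covering it):
  2 | -01-  (sole → essential)
  3 | --11,-01-
  5 | -1-1  (sole → essential)
  7 | --11,-1-1
  8 | 1-00,10-0
  10 | -01-,10-0
  11 | --11,-01-
  12 | 1-00,110-
  13 | -1-1,110-
  15 | --11,-1-1
Essential prime implicants: -01-, -1-1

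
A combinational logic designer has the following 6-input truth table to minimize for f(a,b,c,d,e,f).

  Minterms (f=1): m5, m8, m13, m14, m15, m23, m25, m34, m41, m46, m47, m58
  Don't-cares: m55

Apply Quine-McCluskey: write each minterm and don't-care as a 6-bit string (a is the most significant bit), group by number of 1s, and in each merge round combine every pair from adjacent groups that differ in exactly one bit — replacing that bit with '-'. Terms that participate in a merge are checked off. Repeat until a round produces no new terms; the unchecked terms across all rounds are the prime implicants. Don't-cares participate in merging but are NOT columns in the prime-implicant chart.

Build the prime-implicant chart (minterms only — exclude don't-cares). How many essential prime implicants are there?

8

size-2^0 implicants → 000101(✓)  001000  001101(✓)  001110(✓)  001111(✓)  010111(✓)  011001  100010  101001  101110(✓)  101111(✓)  110111(✓)  111010
size-2^1 implicants → -01110(✓)  -01111(✓)  -10111  00-101  0011-1  00111-(✓)  10111-(✓)
size-2^2 implicants → -0111-
Unchecked terms (primes): -0111-, -10111, 00-101, 001000, 0011-1, 011001, 100010, 101001, 111010
Minterm coverage:
  m5 ⊆ 00-101 [E]
  m8 ⊆ 001000 [E]
  m13 ⊆ 00-101,0011-1
  m14 ⊆ -0111- [E]
  m15 ⊆ -0111-,0011-1
  m23 ⊆ -10111 [E]
  m25 ⊆ 011001 [E]
  m34 ⊆ 100010 [E]
  m41 ⊆ 101001 [E]
  m46 ⊆ -0111- [E]
  m47 ⊆ -0111- [E]
  m58 ⊆ 111010 [E]
E = {-0111-, -10111, 00-101, 001000, 011001, 100010, 101001, 111010}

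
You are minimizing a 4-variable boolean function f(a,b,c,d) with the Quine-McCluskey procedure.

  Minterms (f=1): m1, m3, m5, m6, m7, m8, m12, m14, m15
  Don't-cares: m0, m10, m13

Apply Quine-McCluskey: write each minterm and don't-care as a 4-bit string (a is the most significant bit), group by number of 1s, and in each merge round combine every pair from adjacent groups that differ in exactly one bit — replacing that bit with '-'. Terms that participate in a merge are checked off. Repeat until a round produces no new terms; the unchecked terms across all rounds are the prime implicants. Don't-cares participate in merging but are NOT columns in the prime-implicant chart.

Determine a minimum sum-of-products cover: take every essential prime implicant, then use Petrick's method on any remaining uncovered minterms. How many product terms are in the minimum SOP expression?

size-2^0 implicants → 0000(✓)  0001(✓)  0011(✓)  0101(✓)  0110(✓)  0111(✓)  1000(✓)  1010(✓)  1100(✓)  1101(✓)  1110(✓)  1111(✓)
size-2^1 implicants → -000  -101(✓)  -110(✓)  -111(✓)  0-01(✓)  0-11(✓)  00-1(✓)  000-  01-1(✓)  011-(✓)  1-00(✓)  1-10(✓)  10-0(✓)  11-0(✓)  11-1(✓)  110-(✓)  111-(✓)
size-2^2 implicants → -1-1  -11-  0--1  1--0  11--
Unchecked terms (primes): -000, -1-1, -11-, 0--1, 000-, 1--0, 11--
Minterm coverage:
  m1 ⊆ 0--1,000-
  m3 ⊆ 0--1 [E]
  m5 ⊆ -1-1,0--1
  m6 ⊆ -11- [E]
  m7 ⊆ -1-1,-11-,0--1
  m8 ⊆ -000,1--0
  m12 ⊆ 1--0,11--
  m14 ⊆ -11-,1--0,11--
  m15 ⊆ -1-1,-11-,11--
E = {-11-, 0--1}
Petrick residual → 1--0
Cover = bc + a'd + ad'  |cover|=3

3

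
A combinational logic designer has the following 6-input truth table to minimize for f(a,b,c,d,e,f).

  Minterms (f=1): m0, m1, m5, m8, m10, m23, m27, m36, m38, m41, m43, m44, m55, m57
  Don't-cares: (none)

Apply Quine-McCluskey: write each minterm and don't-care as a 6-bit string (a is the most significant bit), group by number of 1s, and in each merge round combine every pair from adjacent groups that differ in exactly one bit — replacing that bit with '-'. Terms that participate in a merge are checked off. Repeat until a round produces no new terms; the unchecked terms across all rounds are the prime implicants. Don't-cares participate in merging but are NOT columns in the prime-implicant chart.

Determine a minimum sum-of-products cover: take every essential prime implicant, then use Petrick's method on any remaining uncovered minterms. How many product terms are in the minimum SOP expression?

size-2^0 implicants → 000000(✓)  000001(✓)  000101(✓)  001000(✓)  001010(✓)  010111(✓)  011011  100100(✓)  100110(✓)  101001(✓)  101011(✓)  101100(✓)  110111(✓)  111001(✓)
size-2^1 implicants → -10111  00-000  000-01  00000-  0010-0  1-1001  10-100  1001-0  1010-1
Unchecked terms (primes): -10111, 00-000, 000-01, 00000-, 0010-0, 011011, 1-1001, 10-100, 1001-0, 1010-1
Minterm coverage:
  m0 ⊆ 00-000,00000-
  m1 ⊆ 000-01,00000-
  m5 ⊆ 000-01 [E]
  m8 ⊆ 00-000,0010-0
  m10 ⊆ 0010-0 [E]
  m23 ⊆ -10111 [E]
  m27 ⊆ 011011 [E]
  m36 ⊆ 10-100,1001-0
  m38 ⊆ 1001-0 [E]
  m41 ⊆ 1-1001,1010-1
  m43 ⊆ 1010-1 [E]
  m44 ⊆ 10-100 [E]
  m55 ⊆ -10111 [E]
  m57 ⊆ 1-1001 [E]
E = {-10111, 000-01, 0010-0, 011011, 1-1001, 10-100, 1001-0, 1010-1}
Petrick residual → 00-000
Cover = bc'def + a'b'd'e'f' + a'b'c'e'f + a'b'cd'f' + a'bcd'ef + acd'e'f + ab'de'f' + ab'c'df' + ab'cd'f  |cover|=9

9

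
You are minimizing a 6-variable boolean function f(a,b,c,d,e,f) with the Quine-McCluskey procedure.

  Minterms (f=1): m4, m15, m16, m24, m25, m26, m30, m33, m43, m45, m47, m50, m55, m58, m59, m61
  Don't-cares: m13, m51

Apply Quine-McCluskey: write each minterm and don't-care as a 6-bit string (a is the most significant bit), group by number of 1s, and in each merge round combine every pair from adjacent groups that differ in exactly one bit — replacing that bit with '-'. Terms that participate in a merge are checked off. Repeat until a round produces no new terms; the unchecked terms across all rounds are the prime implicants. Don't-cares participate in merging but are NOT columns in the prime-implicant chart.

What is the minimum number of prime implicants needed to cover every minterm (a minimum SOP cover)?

size-2^0 implicants → 000100  001101(✓)  001111(✓)  010000(✓)  011000(✓)  011001(✓)  011010(✓)  011110(✓)  100001  101011(✓)  101101(✓)  101111(✓)  110010(✓)  110011(✓)  110111(✓)  111010(✓)  111011(✓)  111101(✓)
size-2^1 implicants → -01101(✓)  -01111(✓)  -11010  0011-1(✓)  01-000  011-10  0110-0  01100-  1-1011  1-1101  101-11  1011-1(✓)  11-010(✓)  11-011(✓)  110-11  11001-(✓)  11101-(✓)
size-2^2 implicants → -011-1  11-01-
Unchecked terms (primes): -011-1, -11010, 000100, 01-000, 011-10, 0110-0, 01100-, 1-1011, 1-1101, 100001, 101-11, 11-01-, 110-11
Minterm coverage:
  m4 ⊆ 000100 [E]
  m15 ⊆ -011-1 [E]
  m16 ⊆ 01-000 [E]
  m24 ⊆ 01-000,0110-0,01100-
  m25 ⊆ 01100- [E]
  m26 ⊆ -11010,011-10,0110-0
  m30 ⊆ 011-10 [E]
  m33 ⊆ 100001 [E]
  m43 ⊆ 1-1011,101-11
  m45 ⊆ -011-1,1-1101
  m47 ⊆ -011-1,101-11
  m50 ⊆ 11-01- [E]
  m55 ⊆ 110-11 [E]
  m58 ⊆ -11010,11-01-
  m59 ⊆ 1-1011,11-01-
  m61 ⊆ 1-1101 [E]
E = {-011-1, 000100, 01-000, 011-10, 01100-, 1-1101, 100001, 11-01-, 110-11}
Petrick residual → 1-1011
Cover = b'cdf + a'b'c'de'f' + a'bd'e'f' + a'bcef' + a'bcd'e' + acd'ef + acde'f + ab'c'd'e'f + abd'e + abc'ef  |cover|=10

10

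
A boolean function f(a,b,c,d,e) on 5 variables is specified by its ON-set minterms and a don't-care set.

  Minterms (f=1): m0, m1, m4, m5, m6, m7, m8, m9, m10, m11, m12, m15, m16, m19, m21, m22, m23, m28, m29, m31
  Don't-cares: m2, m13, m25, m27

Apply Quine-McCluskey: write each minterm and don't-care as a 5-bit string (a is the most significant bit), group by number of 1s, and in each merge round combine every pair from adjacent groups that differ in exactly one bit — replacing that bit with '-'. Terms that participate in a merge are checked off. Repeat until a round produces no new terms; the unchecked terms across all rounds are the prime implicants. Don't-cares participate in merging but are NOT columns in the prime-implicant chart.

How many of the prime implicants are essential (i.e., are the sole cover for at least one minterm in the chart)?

6

[col 0] 00000*, 00001*, 00010*, 00100*, 00101*, 00110*, 00111*, 01000*, 01001*, 01010*, 01011*, 01100*, 01101*, 01111*, 10000*, 10011*, 10101*, 10110*, 10111*, 11001*, 11011*, 11100*, 11101*, 11111*
[col 1] -0000, -0101*, -0110*, -0111*, -1001*, -1011*, -1100*, -1101*, -1111*, 0-000*, 0-001*, 0-010*, 0-100*, 0-101*, 0-111*, 00-00*, 00-01*, 00-10*, 000-0*, 0000-*, 001-0*, 001-1*, 0010-*, 0011-*, 01-00*, 01-01*, 01-11*, 010-0*, 010-1*, 0100-*, 0101-*, 011-1*, 0110-*, 1-011*, 1-101*, 1-111*, 10-11*, 101-1*, 1011-*, 11-01*, 11-11*, 110-1*, 111-1*, 1110-*
[col 2] --101*, --111*, -01-1*, -011-, -1-01*, -1-11*, -10-1*, -11-1*, -110-, 0--00*, 0--01*, 0-0-0, 0-00-*, 0-1-1*, 0-10-*, 00--0, 00-0-*, 001--, 01--1*, 01-0-*, 010--, 1--11, 1-1-1*, 11--1*
[col 3] --1-1, -1--1, 0--0-
Prime implicants: --1-1, -0000, -011-, -1--1, -110-, 0--0-, 0-0-0, 00--0, 001--, 010--, 1--11
PI chart (minterm → PIs covering it):
  0 | -0000,0--0-,0-0-0,00--0
  1 | 0--0-  (sole → essential)
  4 | 0--0-,00--0,001--
  5 | --1-1,0--0-,001--
  6 | -011-,00--0,001--
  7 | --1-1,-011-,001--
  8 | 0--0-,0-0-0,010--
  9 | -1--1,0--0-,010--
  10 | 0-0-0,010--
  11 | -1--1,010--
  12 | -110-,0--0-
  15 | --1-1,-1--1
  16 | -0000  (sole → essential)
  19 | 1--11  (sole → essential)
  21 | --1-1  (sole → essential)
  22 | -011-  (sole → essential)
  23 | --1-1,-011-,1--11
  28 | -110-  (sole → essential)
  29 | --1-1,-1--1,-110-
  31 | --1-1,-1--1,1--11
Essential prime implicants: --1-1, -0000, -011-, -110-, 0--0-, 1--11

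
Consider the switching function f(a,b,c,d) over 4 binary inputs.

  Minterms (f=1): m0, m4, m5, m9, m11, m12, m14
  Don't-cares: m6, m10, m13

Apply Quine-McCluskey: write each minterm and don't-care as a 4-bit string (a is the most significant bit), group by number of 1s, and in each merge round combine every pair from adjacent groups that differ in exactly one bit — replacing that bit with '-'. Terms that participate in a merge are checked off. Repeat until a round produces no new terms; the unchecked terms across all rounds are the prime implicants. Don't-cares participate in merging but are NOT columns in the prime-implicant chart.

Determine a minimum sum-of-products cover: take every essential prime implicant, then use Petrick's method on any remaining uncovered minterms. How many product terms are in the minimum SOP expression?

size-2^0 implicants → 0000(✓)  0100(✓)  0101(✓)  0110(✓)  1001(✓)  1010(✓)  1011(✓)  1100(✓)  1101(✓)  1110(✓)
size-2^1 implicants → -100(✓)  -101(✓)  -110(✓)  0-00  01-0(✓)  010-(✓)  1-01  1-10  10-1  101-  11-0(✓)  110-(✓)
size-2^2 implicants → -1-0  -10-
Unchecked terms (primes): -1-0, -10-, 0-00, 1-01, 1-10, 10-1, 101-
Minterm coverage:
  m0 ⊆ 0-00 [E]
  m4 ⊆ -1-0,-10-,0-00
  m5 ⊆ -10- [E]
  m9 ⊆ 1-01,10-1
  m11 ⊆ 10-1,101-
  m12 ⊆ -1-0,-10-
  m14 ⊆ -1-0,1-10
E = {-10-, 0-00}
Petrick residual → -1-0, 10-1
Cover = bd' + bc' + a'c'd' + ab'd  |cover|=4

4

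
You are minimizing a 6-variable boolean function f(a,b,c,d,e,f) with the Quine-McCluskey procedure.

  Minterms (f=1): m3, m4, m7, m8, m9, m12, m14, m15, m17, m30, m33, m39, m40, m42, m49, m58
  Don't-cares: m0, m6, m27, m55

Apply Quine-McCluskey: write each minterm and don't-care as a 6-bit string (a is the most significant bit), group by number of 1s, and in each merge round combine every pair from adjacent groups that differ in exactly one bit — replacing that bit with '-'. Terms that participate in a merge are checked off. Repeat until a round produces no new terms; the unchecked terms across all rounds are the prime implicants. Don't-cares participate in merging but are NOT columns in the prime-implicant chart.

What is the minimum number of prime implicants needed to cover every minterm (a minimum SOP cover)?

10

size-2^0 implicants → 000000(✓)  000011(✓)  000100(✓)  000110(✓)  000111(✓)  001000(✓)  001001(✓)  001100(✓)  001110(✓)  001111(✓)  010001(✓)  011011  011110(✓)  100001(✓)  100111(✓)  101000(✓)  101010(✓)  110001(✓)  110111(✓)  111010(✓)
size-2^1 implicants → -00111  -01000  -10001  0-1110  00-000(✓)  00-100(✓)  00-110(✓)  00-111(✓)  000-00(✓)  000-11  0001-0(✓)  00011-(✓)  001-00(✓)  00100-  0011-0(✓)  00111-(✓)  1-0001  1-0111  1-1010  1010-0
size-2^2 implicants → 00--00  00-1-0  00-11-
Unchecked terms (primes): -00111, -01000, -10001, 0-1110, 00--00, 00-1-0, 00-11-, 000-11, 00100-, 011011, 1-0001, 1-0111, 1-1010, 1010-0
Minterm coverage:
  m3 ⊆ 000-11 [E]
  m4 ⊆ 00--00,00-1-0
  m7 ⊆ -00111,00-11-,000-11
  m8 ⊆ -01000,00--00,00100-
  m9 ⊆ 00100- [E]
  m12 ⊆ 00--00,00-1-0
  m14 ⊆ 0-1110,00-1-0,00-11-
  m15 ⊆ 00-11- [E]
  m17 ⊆ -10001 [E]
  m30 ⊆ 0-1110 [E]
  m33 ⊆ 1-0001 [E]
  m39 ⊆ -00111,1-0111
  m40 ⊆ -01000,1010-0
  m42 ⊆ 1-1010,1010-0
  m49 ⊆ -10001,1-0001
  m58 ⊆ 1-1010 [E]
E = {-10001, 0-1110, 00-11-, 000-11, 00100-, 1-0001, 1-1010}
Petrick residual → -00111, -01000, 00--00
Cover = b'c'def + b'cd'e'f' + bc'd'e'f + a'cdef' + a'b'e'f' + a'b'de + a'b'c'ef + a'b'cd'e' + ac'd'e'f + acd'ef'  |cover|=10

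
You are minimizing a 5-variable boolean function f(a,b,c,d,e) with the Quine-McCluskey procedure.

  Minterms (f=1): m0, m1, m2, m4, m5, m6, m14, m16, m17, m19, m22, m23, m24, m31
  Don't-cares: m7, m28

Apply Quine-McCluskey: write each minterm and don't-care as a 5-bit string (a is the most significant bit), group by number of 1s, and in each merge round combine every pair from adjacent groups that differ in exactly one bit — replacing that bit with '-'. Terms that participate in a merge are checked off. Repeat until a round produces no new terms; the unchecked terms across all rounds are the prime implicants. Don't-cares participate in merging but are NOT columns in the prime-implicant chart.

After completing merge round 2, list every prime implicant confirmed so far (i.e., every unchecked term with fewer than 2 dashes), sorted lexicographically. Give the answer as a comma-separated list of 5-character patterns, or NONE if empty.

size-2^0 implicants → 00000(✓)  00001(✓)  00010(✓)  00100(✓)  00101(✓)  00110(✓)  00111(✓)  01110(✓)  10000(✓)  10001(✓)  10011(✓)  10110(✓)  10111(✓)  11000(✓)  11100(✓)  11111(✓)
size-2^1 implicants → -0000(✓)  -0001(✓)  -0110(✓)  -0111(✓)  0-110  00-00(✓)  00-01(✓)  00-10(✓)  000-0(✓)  0000-(✓)  001-0(✓)  001-1(✓)  0010-(✓)  0011-(✓)  1-000  1-111  10-11  100-1  1000-(✓)  1011-(✓)  11-00
size-2^2 implicants → -000-  -011-  00--0  00-0-  001--
Unchecked terms (primes): -000-, -011-, 0-110, 00--0, 00-0-, 001--, 1-000, 1-111, 10-11, 100-1, 11-00

0-110, 1-000, 1-111, 10-11, 100-1, 11-00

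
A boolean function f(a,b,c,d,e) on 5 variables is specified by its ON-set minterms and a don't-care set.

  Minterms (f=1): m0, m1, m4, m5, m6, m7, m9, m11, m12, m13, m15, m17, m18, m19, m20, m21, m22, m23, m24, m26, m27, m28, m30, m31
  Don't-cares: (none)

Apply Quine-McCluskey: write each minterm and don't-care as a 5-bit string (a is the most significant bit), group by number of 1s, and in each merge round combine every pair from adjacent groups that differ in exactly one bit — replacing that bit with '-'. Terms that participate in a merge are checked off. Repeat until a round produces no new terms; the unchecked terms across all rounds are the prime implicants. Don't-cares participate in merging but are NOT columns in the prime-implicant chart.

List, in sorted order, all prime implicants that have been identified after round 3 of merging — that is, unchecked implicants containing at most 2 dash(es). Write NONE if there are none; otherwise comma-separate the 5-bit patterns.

Round 0: 00000✓ 00001✓ 00100✓ 00101✓ 00110✓ 00111✓ 01001✓ 01011✓ 01100✓ 01101✓ 01111✓ 10001✓ 10010✓ 10011✓ 10100✓ 10101✓ 10110✓ 10111✓ 11000✓ 11010✓ 11011✓ 11100✓ 11110✓ 11111✓
Round 1: -0001✓ -0100✓ -0101✓ -0110✓ -0111✓ -1011✓ -1100✓ -1111✓ 0-001✓ 0-100✓ 0-101✓ 0-111✓ 00-00✓ 00-01✓ 0000-✓ 001-0✓ 001-1✓ 0010-✓ 0011-✓ 01-01✓ 01-11✓ 010-1✓ 011-1✓ 0110-✓ 1-010✓ 1-011✓ 1-100✓ 1-110✓ 1-111✓ 10-01✓ 10-10✓ 10-11✓ 100-1✓ 1001-✓ 101-0✓ 101-1✓ 1010-✓ 1011-✓ 11-00✓ 11-10✓ 11-11✓ 110-0✓ 1101-✓ 111-0✓ 1111-✓
Round 2: --100 --111 -0-01 -01-0✓ -01-1✓ -010-✓ -011-✓ -1-11 0--01 0-1-1 0-10- 00-0- 001--✓ 01--1 1--10✓ 1--11✓ 1-01-✓ 1-1-0 1-11-✓ 10--1 10-1-✓ 101--✓ 11--0 11-1-✓
Round 3: -01-- 1--1-
PIs = {--100, --111, -0-01, -01--, -1-11, 0--01, 0-1-1, 0-10-, 00-0-, 01--1, 1--1-, 1-1-0, 10--1, 11--0}

--100, --111, -0-01, -1-11, 0--01, 0-1-1, 0-10-, 00-0-, 01--1, 1-1-0, 10--1, 11--0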